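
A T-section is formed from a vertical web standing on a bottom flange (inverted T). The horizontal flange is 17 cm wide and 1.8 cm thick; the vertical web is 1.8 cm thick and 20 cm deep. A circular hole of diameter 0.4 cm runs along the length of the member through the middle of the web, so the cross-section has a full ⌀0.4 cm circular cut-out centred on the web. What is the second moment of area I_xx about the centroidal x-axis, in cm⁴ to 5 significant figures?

Decompose the section into non-overlapping parts with the origin at the bottom-left of its bounding rectangle.
Flange: 17 × 1.8, A = 30.6 cm², y = 0.9 cm, Ī = 8.262 cm⁴.
Web: 1.8 × 20, A = 36 cm², y = 11.8 cm, Ī = 1 200 cm⁴.
Hole (subtracted): ⌀0.4, A = 0.1256637 cm², y = 11.8 cm, Ī = 0.001256637 cm⁴.
Centroid: ȳ = ΣA·y / ΣA = 6.782425 cm.
Transfer each piece to the centroidal x-axis using Ī + A·d² with d = y − 6.782425:
  flange: d = -5.882425 cm → contributes +1067.111 cm⁴
  web: d = 5.017575 cm → contributes +2106.338 cm⁴
  hole: d = 5.017575 cm → contributes −3.164974 cm⁴
Total I = 3170.285 cm⁴.

I_xx ≈ 3170.3 cm⁴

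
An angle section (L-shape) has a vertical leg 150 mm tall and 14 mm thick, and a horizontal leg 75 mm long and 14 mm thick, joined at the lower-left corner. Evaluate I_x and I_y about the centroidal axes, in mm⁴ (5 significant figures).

I_x ≈ 6.7587 × 10⁶ mm⁴, I_y ≈ 1.1529 × 10⁶ mm⁴

Split into non-overlapping primitives; take the origin at the lower-left of the bounding box.
Vertical leg: 14 × 150, A = 2 100 mm², y = 75 mm, Ī = 3 937 500 mm⁴.
Horizontal leg (remainder): 61 × 14, A = 854 mm², y = 7 mm, Ī = 13948.67 mm⁴.
Centroid: ȳ = ΣA·y / ΣA = 55.34123 mm.
Transfer each piece to the centroidal x-axis using Ī + A·d² with d = y − 55.34123:
  vertical leg: d = 19.65877 mm → contributes +4 749 081 mm⁴
  horizontal leg (remainder): d = -48.34123 mm → contributes +2 009 640 mm⁴
Total I = 6 758 721 mm⁴.
For the y-axis: x̄ = 17.84123 mm.
Repeating about the centroidal y-axis gives I_y = 1 152 858 mm⁴.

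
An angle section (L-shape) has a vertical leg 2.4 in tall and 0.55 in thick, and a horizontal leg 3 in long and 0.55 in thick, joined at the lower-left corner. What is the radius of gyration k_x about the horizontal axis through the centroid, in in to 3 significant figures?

Decompose the section into non-overlapping parts with the origin at the bottom-left of its bounding rectangle.
Vertical leg: 0.55 × 2.4, A = 1.32 in², y = 1.2 in, Ī = 0.6336 in⁴.
Horizontal leg (remainder): 2.45 × 0.55, A = 1.3475 in², y = 0.275 in, Ī = 0.033968 in⁴.
Centroid: ȳ = ΣA·y / ΣA = 0.73273 in.
Transfer each piece to the horizontal axis through the centroid using Ī + A·d² with d = y − 0.73273:
  vertical leg: d = 0.46727 in → contributes +0.92181 in⁴
  horizontal leg (remainder): d = -0.45773 in → contributes +0.31629 in⁴
Total I = 1.2381 in⁴.
Radius of gyration: k = √(I/A) = √(1.2381 / 2.6675) = 0.68128 in.

k_x ≈ 0.681 in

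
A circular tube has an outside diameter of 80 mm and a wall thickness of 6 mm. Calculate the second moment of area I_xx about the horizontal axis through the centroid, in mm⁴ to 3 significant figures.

Split into non-overlapping primitives; take the origin at the lower-left of the bounding box.
Outer circle: ⌀80, A = 5026.5 mm², y = 40 mm, Ī = 2 010 619 mm⁴.
Bore (subtracted): ⌀68, A = 3631.7 mm², y = 40 mm, Ī = 1 049 556 mm⁴.
By symmetry the centroid is at mid-height, ȳ = 40 mm.
All pieces are centred on the horizontal axis through the centroid, so I = ΣĪ (holes subtracted) = 961 063 mm⁴.

I_xx ≈ 9.61 × 10⁵ mm⁴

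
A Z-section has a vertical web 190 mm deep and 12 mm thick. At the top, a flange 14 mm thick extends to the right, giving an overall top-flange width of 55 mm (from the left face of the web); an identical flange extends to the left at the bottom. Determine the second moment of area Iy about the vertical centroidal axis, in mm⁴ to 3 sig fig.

Decompose the section into non-overlapping parts with the origin at the bottom-left of its bounding rectangle.
Web: 12 × 190, A = 2 280 mm², x = 49 mm, Ī = 27 360 mm⁴.
Top flange (beyond web): 43 × 14, A = 602 mm², x = 76.5 mm, Ī = 92 758 mm⁴.
Bottom flange (beyond web): 43 × 14, A = 602 mm², x = 21.5 mm, Ī = 92 758 mm⁴.
Centroid: x̄ = ΣA·x / ΣA = 49 mm.
Transfer each piece to the vertical centroidal axis using Ī + A·d² with d = x − 49:
  web: d = 0 mm → contributes +27 360 mm⁴
  top flange (beyond web): d = 27.5 mm → contributes +548 021 mm⁴
  bottom flange (beyond web): d = -27.5 mm → contributes +548 021 mm⁴
Total I = 1 123 401 mm⁴.

Iy ≈ 1.12 × 10⁶ mm⁴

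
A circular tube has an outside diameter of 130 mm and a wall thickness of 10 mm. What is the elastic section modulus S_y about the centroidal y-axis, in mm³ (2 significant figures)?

Break the section into simple shapes (no overlaps), measuring from the bottom-left corner of the bounding box.
Outer circle: ⌀130, A = 13 273 mm², x = 65 mm, Ī = 14 019 848 mm⁴.
Bore (subtracted): ⌀110, A = 9 503 mm², x = 65 mm, Ī = 7 186 884 mm⁴.
By symmetry the centroid is at mid-width, x̄ = 65 mm.
All pieces are centred on the centroidal y-axis, so I = ΣĪ (holes subtracted) = 6 832 964 mm⁴.
Extreme fibre distance c = 65 mm; S = I/c = 105 123 mm³.

S_y ≈ 1.1 × 10⁵ mm³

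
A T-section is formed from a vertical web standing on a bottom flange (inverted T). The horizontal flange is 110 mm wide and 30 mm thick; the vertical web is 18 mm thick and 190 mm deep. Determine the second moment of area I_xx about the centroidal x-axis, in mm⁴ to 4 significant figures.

I_xx ≈ 3.086 × 10⁷ mm⁴

Break the section into simple shapes (no overlaps), measuring from the bottom-left corner of the bounding box.
Flange: 110 × 30, A = 3 300 mm², y = 15 mm, Ī = 247 500 mm⁴.
Web: 18 × 190, A = 3 420 mm², y = 125 mm, Ī = 10 288 500 mm⁴.
Centroid: ȳ = ΣA·y / ΣA = 70.9821 mm.
Transfer each piece to the centroidal x-axis using Ī + A·d² with d = y − 70.9821:
  flange: d = -55.9821 mm → contributes +10 589 701 mm⁴
  web: d = 54.0179 mm → contributes +20 267 817 mm⁴
Total I = 30 857 518 mm⁴.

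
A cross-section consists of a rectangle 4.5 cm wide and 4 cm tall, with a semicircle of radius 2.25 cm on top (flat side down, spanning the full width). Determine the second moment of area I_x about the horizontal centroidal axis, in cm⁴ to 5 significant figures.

Break the section into simple shapes (no overlaps), measuring from the bottom-left corner of the bounding box.
Rectangular body: 4.5 × 4, A = 18 cm², y = 2 cm, Ī = 24 cm⁴.
Semicircular cap: semicircle r = 2.25, A = 7.952156 cm², y = 4.95493 cm, Ī = 2.812951 cm⁴.
Centroid: ȳ = ΣA·y / ΣA = 2.905438 cm.
Transfer each piece to the horizontal centroidal axis using Ī + A·d² with d = y − 2.905438:
  rectangular body: d = -0.9054378 cm → contributes +38.75672 cm⁴
  semicircular cap: d = 2.049492 cm → contributes +36.21532 cm⁴
Total I = 74.97204 cm⁴.

I_x ≈ 74.972 cm⁴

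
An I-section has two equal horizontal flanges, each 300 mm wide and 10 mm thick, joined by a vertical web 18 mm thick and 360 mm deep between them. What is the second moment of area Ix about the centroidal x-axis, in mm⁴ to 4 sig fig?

Ix ≈ 2.754 × 10⁸ mm⁴

Split into non-overlapping primitives; take the origin at the lower-left of the bounding box.
Bottom flange: 300 × 10, A = 3 000 mm², y = 5 mm, Ī = 25 000 mm⁴.
Web: 18 × 360, A = 6 480 mm², y = 190 mm, Ī = 69 984 000 mm⁴.
Top flange: 300 × 10, A = 3 000 mm², y = 375 mm, Ī = 25 000 mm⁴.
By symmetry the centroid is at mid-height, ȳ = 190 mm.
Transfer each piece to the centroidal x-axis using Ī + A·d² with d = y − 190:
  bottom flange: d = -185 mm → contributes +102 700 000 mm⁴
  web: d = 0 mm → contributes +69 984 000 mm⁴
  top flange: d = 185 mm → contributes +102 700 000 mm⁴
Total I = 275 384 000 mm⁴.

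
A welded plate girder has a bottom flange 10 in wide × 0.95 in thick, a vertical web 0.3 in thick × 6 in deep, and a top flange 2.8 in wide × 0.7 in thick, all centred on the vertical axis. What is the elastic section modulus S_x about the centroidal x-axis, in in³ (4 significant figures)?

S_x ≈ 15.83 in³

Treat the section as a set of non-overlapping primitives; coordinates are from the bounding-box lower-left.
Bottom plate: 10 × 0.95, A = 9.5 in², y = 0.475 in, Ī = 0.714479 in⁴.
Web plate: 0.3 × 6, A = 1.8 in², y = 3.95 in, Ī = 5.4 in⁴.
Top plate: 2.8 × 0.7, A = 1.96 in², y = 7.3 in, Ī = 0.0800333 in⁴.
Centroid: ȳ = ΣA·y / ΣA = 1.95554 in.
Transfer each piece to the centroidal x-axis using Ī + A·d² with d = y − 1.95554:
  bottom plate: d = -1.48054 in → contributes +21.5386 in⁴
  web plate: d = 1.99446 in → contributes +12.5601 in⁴
  top plate: d = 5.34446 in → contributes +56.0639 in⁴
Total I = 90.1626 in⁴.
Extreme fibre distance c = 5.69446 in; S = I/c = 15.8334 in³.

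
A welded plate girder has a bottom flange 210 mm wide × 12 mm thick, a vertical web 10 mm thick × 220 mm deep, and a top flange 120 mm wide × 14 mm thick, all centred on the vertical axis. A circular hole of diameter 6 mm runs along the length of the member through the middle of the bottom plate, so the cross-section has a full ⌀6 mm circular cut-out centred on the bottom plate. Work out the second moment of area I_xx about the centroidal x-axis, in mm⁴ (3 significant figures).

Treat the section as a set of non-overlapping primitives; coordinates are from the bounding-box lower-left.
Bottom plate: 210 × 12, A = 2 520 mm², y = 6 mm, Ī = 30 240 mm⁴.
Web plate: 10 × 220, A = 2 200 mm², y = 122 mm, Ī = 8 873 333 mm⁴.
Top plate: 120 × 14, A = 1 680 mm², y = 239 mm, Ī = 27 440 mm⁴.
Hole (subtracted): ⌀6, A = 28.274 mm², y = 6 mm, Ī = 63.617 mm⁴.
Centroid: ȳ = ΣA·y / ΣA = 107.49 mm.
Transfer each piece to the centroidal x-axis using Ī + A·d² with d = y − 107.49:
  bottom plate: d = -101.49 mm → contributes +25 984 672 mm⁴
  web plate: d = 14.514 mm → contributes +9 336 786 mm⁴
  top plate: d = 131.51 mm → contributes +29 084 672 mm⁴
  hole: d = -101.49 mm → contributes −291 272 mm⁴
Total I = 64 114 859 mm⁴.

I_xx ≈ 6.41 × 10⁷ mm⁴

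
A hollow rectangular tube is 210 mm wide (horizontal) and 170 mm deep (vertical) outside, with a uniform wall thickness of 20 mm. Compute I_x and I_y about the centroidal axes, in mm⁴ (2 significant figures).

Break the section into simple shapes (no overlaps), measuring from the bottom-left corner of the bounding box.
Outer rectangle: 210 × 170, A = 35 700 mm², y = 85 mm, Ī = 85 977 500 mm⁴.
Inner void (subtracted): 170 × 130, A = 22 100 mm², y = 85 mm, Ī = 31 124 167 mm⁴.
By symmetry the centroid is at mid-height, ȳ = 85 mm.
All pieces are centred on the centroidal x-axis, so I = ΣĪ (holes subtracted) = 54 853 333 mm⁴.
Repeating about the centroidal y-axis gives I_y = 77 973 333 mm⁴.

I_x ≈ 5.5 × 10⁷ mm⁴, I_y ≈ 7.8 × 10⁷ mm⁴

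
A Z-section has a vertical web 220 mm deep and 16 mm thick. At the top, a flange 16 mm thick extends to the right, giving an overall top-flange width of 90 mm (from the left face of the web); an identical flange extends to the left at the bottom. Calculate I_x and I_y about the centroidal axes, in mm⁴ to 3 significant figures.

Break the section into simple shapes (no overlaps), measuring from the bottom-left corner of the bounding box.
Web: 16 × 220, A = 3 520 mm², y = 110 mm, Ī = 14 197 333 mm⁴.
Top flange (beyond web): 74 × 16, A = 1 184 mm², y = 212 mm, Ī = 25 259 mm⁴.
Bottom flange (beyond web): 74 × 16, A = 1 184 mm², y = 8 mm, Ī = 25 259 mm⁴.
Centroid: ȳ = ΣA·y / ΣA = 110 mm.
Transfer each piece to the centroidal x-axis using Ī + A·d² with d = y − 110:
  web: d = 0 mm → contributes +14 197 333 mm⁴
  top flange (beyond web): d = 102 mm → contributes +12 343 595 mm⁴
  bottom flange (beyond web): d = -102 mm → contributes +12 343 595 mm⁴
Total I = 38 884 523 mm⁴.
For the y-axis: x̄ = 82 mm.
Repeating about the centroidal y-axis gives I_y = 5 950 891 mm⁴.

I_x ≈ 3.89 × 10⁷ mm⁴, I_y ≈ 5.95 × 10⁶ mm⁴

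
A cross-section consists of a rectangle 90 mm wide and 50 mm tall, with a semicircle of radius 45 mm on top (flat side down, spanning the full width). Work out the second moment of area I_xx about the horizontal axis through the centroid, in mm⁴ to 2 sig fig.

Decompose the section into non-overlapping parts with the origin at the bottom-left of its bounding rectangle.
Rectangular body: 90 × 50, A = 4 500 mm², y = 25 mm, Ī = 937 500 mm⁴.
Semicircular cap: semicircle r = 45, A = 3 181 mm², y = 69.1 mm, Ī = 450 072 mm⁴.
Centroid: ȳ = ΣA·y / ΣA = 43.26 mm.
Transfer each piece to the horizontal axis through the centroid using Ī + A·d² with d = y − 43.26:
  rectangular body: d = -18.26 mm → contributes +2 438 331 mm⁴
  semicircular cap: d = 25.84 mm → contributes +2 573 314 mm⁴
Total I = 5 011 645 mm⁴.

I_xx ≈ 5.0 × 10⁶ mm⁴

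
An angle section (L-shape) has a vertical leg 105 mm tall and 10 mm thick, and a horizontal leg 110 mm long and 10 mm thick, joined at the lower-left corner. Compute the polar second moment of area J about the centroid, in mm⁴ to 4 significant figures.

Break the section into simple shapes (no overlaps), measuring from the bottom-left corner of the bounding box.
Vertical leg: 10 × 105, A = 1 050 mm², y = 52.5 mm, Ī = 964 688 mm⁴.
Horizontal leg (remainder): 100 × 10, A = 1 000 mm², y = 5 mm, Ī = 8333.33 mm⁴.
Centroid: ȳ = ΣA·y / ΣA = 29.3293 mm.
Transfer each piece to the centroidal x-axis using Ī + A·d² with d = y − 29.3293:
  vertical leg: d = 23.1707 mm → contributes +1 528 414 mm⁴
  horizontal leg (remainder): d = -24.3293 mm → contributes +600 247 mm⁴
Total I = 2 128 661 mm⁴.
For the y-axis: x̄ = 31.8293 mm.
Repeating about the centroidal y-axis gives I_y = 2 391 474 mm⁴.
Polar second moment: J = I_x + I_y = 4 520 135 mm⁴.

J ≈ 4.520 × 10⁶ mm⁴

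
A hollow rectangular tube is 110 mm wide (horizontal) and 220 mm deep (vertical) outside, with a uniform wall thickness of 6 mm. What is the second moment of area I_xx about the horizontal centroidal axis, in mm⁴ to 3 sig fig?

I_xx ≈ 2.41 × 10⁷ mm⁴

Treat the section as a set of non-overlapping primitives; coordinates are from the bounding-box lower-left.
Outer rectangle: 110 × 220, A = 24 200 mm², y = 110 mm, Ī = 97 606 667 mm⁴.
Inner void (subtracted): 98 × 208, A = 20 384 mm², y = 110 mm, Ī = 73 491 115 mm⁴.
By symmetry the centroid is at mid-height, ȳ = 110 mm.
All pieces are centred on the horizontal centroidal axis, so I = ΣĪ (holes subtracted) = 24 115 552 mm⁴.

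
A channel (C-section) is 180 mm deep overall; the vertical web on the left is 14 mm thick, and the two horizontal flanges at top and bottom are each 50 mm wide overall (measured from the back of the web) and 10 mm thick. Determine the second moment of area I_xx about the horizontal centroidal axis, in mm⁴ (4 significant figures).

I_xx ≈ 1.201 × 10⁷ mm⁴

Decompose the section into non-overlapping parts with the origin at the bottom-left of its bounding rectangle.
Web: 14 × 180, A = 2 520 mm², y = 90 mm, Ī = 6 804 000 mm⁴.
Top flange (beyond web): 36 × 10, A = 360 mm², y = 175 mm, Ī = 3 000 mm⁴.
Bottom flange (beyond web): 36 × 10, A = 360 mm², y = 5 mm, Ī = 3 000 mm⁴.
By symmetry the centroid is at mid-height, ȳ = 90 mm.
Transfer each piece to the horizontal centroidal axis using Ī + A·d² with d = y − 90:
  web: d = 0 mm → contributes +6 804 000 mm⁴
  top flange (beyond web): d = 85 mm → contributes +2 604 000 mm⁴
  bottom flange (beyond web): d = -85 mm → contributes +2 604 000 mm⁴
Total I = 12 012 000 mm⁴.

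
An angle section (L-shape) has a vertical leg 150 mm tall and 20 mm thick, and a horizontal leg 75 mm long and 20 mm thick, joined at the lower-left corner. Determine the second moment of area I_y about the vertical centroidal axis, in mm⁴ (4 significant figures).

I_y ≈ 1.509 × 10⁶ mm⁴

Split into non-overlapping primitives; take the origin at the lower-left of the bounding box.
Vertical leg: 20 × 150, A = 3 000 mm², x = 10 mm, Ī = 100 000 mm⁴.
Horizontal leg (remainder): 55 × 20, A = 1 100 mm², x = 47.5 mm, Ī = 277 292 mm⁴.
Centroid: x̄ = ΣA·x / ΣA = 20.061 mm.
Transfer each piece to the vertical centroidal axis using Ī + A·d² with d = x − 20.061:
  vertical leg: d = -10.061 mm → contributes +403 670 mm⁴
  horizontal leg (remainder): d = 27.439 mm → contributes +1 105 482 mm⁴
Total I = 1 509 151 mm⁴.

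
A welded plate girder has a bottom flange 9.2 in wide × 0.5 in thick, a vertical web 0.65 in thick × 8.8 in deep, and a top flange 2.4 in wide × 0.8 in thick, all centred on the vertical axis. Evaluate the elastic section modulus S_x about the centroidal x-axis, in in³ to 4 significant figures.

S_x ≈ 27.23 in³

Treat the section as a set of non-overlapping primitives; coordinates are from the bounding-box lower-left.
Bottom plate: 9.2 × 0.5, A = 4.6 in², y = 0.25 in, Ī = 0.0958333 in⁴.
Web plate: 0.65 × 8.8, A = 5.72 in², y = 4.9 in, Ī = 36.9131 in⁴.
Top plate: 2.4 × 0.8, A = 1.92 in², y = 9.7 in, Ī = 0.1024 in⁴.
Centroid: ȳ = ΣA·y / ΣA = 3.90539 in.
Transfer each piece to the centroidal x-axis using Ī + A·d² with d = y − 3.90539:
  bottom plate: d = -3.65539 in → contributes +61.5605 in⁴
  web plate: d = 0.994608 in → contributes +42.5715 in⁴
  top plate: d = 5.79461 in → contributes +64.5712 in⁴
Total I = 168.703 in⁴.
Extreme fibre distance c = 6.19461 in; S = I/c = 27.2339 in³.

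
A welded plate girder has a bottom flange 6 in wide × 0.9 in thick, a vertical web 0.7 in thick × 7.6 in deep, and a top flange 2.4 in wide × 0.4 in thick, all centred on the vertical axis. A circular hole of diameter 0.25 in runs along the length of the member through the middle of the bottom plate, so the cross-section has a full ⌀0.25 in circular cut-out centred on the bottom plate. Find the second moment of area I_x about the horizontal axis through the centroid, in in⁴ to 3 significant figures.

Decompose the section into non-overlapping parts with the origin at the bottom-left of its bounding rectangle.
Bottom plate: 6 × 0.9, A = 5.4 in², y = 0.45 in, Ī = 0.3645 in⁴.
Web plate: 0.7 × 7.6, A = 5.32 in², y = 4.7 in, Ī = 25.607 in⁴.
Top plate: 2.4 × 0.4, A = 0.96 in², y = 8.7 in, Ī = 0.0128 in⁴.
Hole (subtracted): ⌀0.25, A = 0.049087 in², y = 0.45 in, Ī = 0.00019175 in⁴.
Centroid: ȳ = ΣA·y / ΣA = 3.0749 in.
Transfer each piece to the horizontal axis through the centroid using Ī + A·d² with d = y − 3.0749:
  bottom plate: d = -2.6249 in → contributes +37.571 in⁴
  web plate: d = 1.6251 in → contributes +39.657 in⁴
  top plate: d = 5.6251 in → contributes +30.389 in⁴
  hole: d = -2.6249 in → contributes −0.33841 in⁴
Total I = 107.28 in⁴.

I_x ≈ 107 in⁴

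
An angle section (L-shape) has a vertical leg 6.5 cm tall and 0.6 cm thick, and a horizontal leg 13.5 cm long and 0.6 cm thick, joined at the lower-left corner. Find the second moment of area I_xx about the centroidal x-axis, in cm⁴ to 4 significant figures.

I_xx ≈ 36.53 cm⁴

Split into non-overlapping primitives; take the origin at the lower-left of the bounding box.
Vertical leg: 0.6 × 6.5, A = 3.9 cm², y = 3.25 cm, Ī = 13.7313 cm⁴.
Horizontal leg (remainder): 12.9 × 0.6, A = 7.74 cm², y = 0.3 cm, Ī = 0.2322 cm⁴.
Centroid: ȳ = ΣA·y / ΣA = 1.2884 cm.
Transfer each piece to the centroidal x-axis using Ī + A·d² with d = y − 1.2884:
  vertical leg: d = 1.9616 cm → contributes +28.7379 cm⁴
  horizontal leg (remainder): d = -0.988402 cm → contributes +7.79371 cm⁴
Total I = 36.5316 cm⁴.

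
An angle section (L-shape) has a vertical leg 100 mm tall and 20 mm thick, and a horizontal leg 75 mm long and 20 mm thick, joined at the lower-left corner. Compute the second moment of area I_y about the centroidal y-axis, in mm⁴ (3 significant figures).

Treat the section as a set of non-overlapping primitives; coordinates are from the bounding-box lower-left.
Vertical leg: 20 × 100, A = 2 000 mm², x = 10 mm, Ī = 66 667 mm⁴.
Horizontal leg (remainder): 55 × 20, A = 1 100 mm², x = 47.5 mm, Ī = 277 292 mm⁴.
Centroid: x̄ = ΣA·x / ΣA = 23.306 mm.
Transfer each piece to the centroidal y-axis using Ī + A·d² with d = x − 23.306:
  vertical leg: d = -13.306 mm → contributes +420 790 mm⁴
  horizontal leg (remainder): d = 24.194 mm → contributes +921 152 mm⁴
Total I = 1 341 942 mm⁴.

I_y ≈ 1.34 × 10⁶ mm⁴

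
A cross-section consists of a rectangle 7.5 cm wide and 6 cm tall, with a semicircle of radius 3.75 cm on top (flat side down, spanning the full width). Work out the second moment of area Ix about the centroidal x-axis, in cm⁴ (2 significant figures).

Ix ≈ 470 cm⁴

Treat the section as a set of non-overlapping primitives; coordinates are from the bounding-box lower-left.
Rectangular body: 7.5 × 6, A = 45 cm², y = 3 cm, Ī = 135 cm⁴.
Semicircular cap: semicircle r = 3.75, A = 22.09 cm², y = 7.592 cm, Ī = 21.7 cm⁴.
Centroid: ȳ = ΣA·y / ΣA = 4.512 cm.
Transfer each piece to the centroidal x-axis using Ī + A·d² with d = y − 4.512:
  rectangular body: d = -1.512 cm → contributes +237.8 cm⁴
  semicircular cap: d = 3.08 cm → contributes +231.2 cm⁴
Total I = 469.1 cm⁴.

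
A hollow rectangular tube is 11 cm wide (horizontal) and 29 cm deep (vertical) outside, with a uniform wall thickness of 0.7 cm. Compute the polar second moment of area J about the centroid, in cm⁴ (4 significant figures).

J ≈ 6719 cm⁴

Treat the section as a set of non-overlapping primitives; coordinates are from the bounding-box lower-left.
Outer rectangle: 11 × 29, A = 319 cm², y = 14.5 cm, Ī = 22356.6 cm⁴.
Inner void (subtracted): 9.6 × 27.6, A = 264.96 cm², y = 14.5 cm, Ī = 16819.7 cm⁴.
By symmetry the centroid is at mid-height, ȳ = 14.5 cm.
All pieces are centred on the centroidal x-axis, so I = ΣĪ (holes subtracted) = 5536.92 cm⁴.
Repeating about the centroidal y-axis gives I_y = 1181.69 cm⁴.
Polar second moment: J = I_x + I_y = 6718.61 cm⁴.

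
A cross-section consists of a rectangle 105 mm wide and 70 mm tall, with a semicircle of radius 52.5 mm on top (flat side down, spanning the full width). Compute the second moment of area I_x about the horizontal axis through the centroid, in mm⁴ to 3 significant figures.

Break the section into simple shapes (no overlaps), measuring from the bottom-left corner of the bounding box.
Rectangular body: 105 × 70, A = 7 350 mm², y = 35 mm, Ī = 3 001 250 mm⁴.
Semicircular cap: semicircle r = 52.5, A = 4329.5 mm², y = 92.282 mm, Ī = 833 814 mm⁴.
Centroid: ȳ = ΣA·y / ΣA = 56.234 mm.
Transfer each piece to the horizontal axis through the centroid using Ī + A·d² with d = y − 56.234:
  rectangular body: d = -21.234 mm → contributes +6 315 207 mm⁴
  semicircular cap: d = 36.048 mm → contributes +6 459 763 mm⁴
Total I = 12 774 971 mm⁴.

I_x ≈ 1.28 × 10⁷ mm⁴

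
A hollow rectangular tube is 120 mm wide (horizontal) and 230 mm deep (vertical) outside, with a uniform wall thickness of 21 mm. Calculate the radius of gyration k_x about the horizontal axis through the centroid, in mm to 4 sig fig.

Decompose the section into non-overlapping parts with the origin at the bottom-left of its bounding rectangle.
Outer rectangle: 120 × 230, A = 27 600 mm², y = 115 mm, Ī = 121 670 000 mm⁴.
Inner void (subtracted): 78 × 188, A = 14 664 mm², y = 115 mm, Ī = 43 190 368 mm⁴.
By symmetry the centroid is at mid-height, ȳ = 115 mm.
All pieces are centred on the horizontal axis through the centroid, so I = ΣĪ (holes subtracted) = 78 479 632 mm⁴.
Radius of gyration: k = √(I/A) = √(78 479 632 / 12 936) = 77.8894 mm.

k_x ≈ 77.89 mm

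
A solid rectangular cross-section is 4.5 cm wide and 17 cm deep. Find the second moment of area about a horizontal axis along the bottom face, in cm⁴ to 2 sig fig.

The section: 4.5 × 17, A = 76.5 cm², y = 8.5 cm, Ī = 1 842 cm⁴.
Transfer it to the base of the section using Ī + A·d² with d = y − 0:
  the section: d = 8.5 cm → contributes +7 370 cm⁴
Total I = 7 370 cm⁴.

I_base ≈ 7400 cm⁴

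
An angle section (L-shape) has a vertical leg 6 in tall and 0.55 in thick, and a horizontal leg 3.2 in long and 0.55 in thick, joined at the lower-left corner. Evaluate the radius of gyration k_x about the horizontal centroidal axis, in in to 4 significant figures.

k_x ≈ 1.915 in

Decompose the section into non-overlapping parts with the origin at the bottom-left of its bounding rectangle.
Vertical leg: 0.55 × 6, A = 3.3 in², y = 3 in, Ī = 9.9 in⁴.
Horizontal leg (remainder): 2.65 × 0.55, A = 1.4575 in², y = 0.275 in, Ī = 0.0367411 in⁴.
Centroid: ȳ = ΣA·y / ΣA = 2.16517 in.
Transfer each piece to the horizontal centroidal axis using Ī + A·d² with d = y − 2.16517:
  vertical leg: d = 0.834827 in → contributes +12.1999 in⁴
  horizontal leg (remainder): d = -1.89017 in → contributes +5.24403 in⁴
Total I = 17.4439 in⁴.
Radius of gyration: k = √(I/A) = √(17.4439 / 4.7575) = 1.91484 in.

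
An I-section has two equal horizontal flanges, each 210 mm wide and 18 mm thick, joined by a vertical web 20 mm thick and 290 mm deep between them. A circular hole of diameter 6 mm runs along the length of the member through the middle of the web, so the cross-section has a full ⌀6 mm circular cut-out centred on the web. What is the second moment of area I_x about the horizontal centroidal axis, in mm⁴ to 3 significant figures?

Break the section into simple shapes (no overlaps), measuring from the bottom-left corner of the bounding box.
Bottom flange: 210 × 18, A = 3 780 mm², y = 9 mm, Ī = 102 060 mm⁴.
Web: 20 × 290, A = 5 800 mm², y = 163 mm, Ī = 40 648 333 mm⁴.
Top flange: 210 × 18, A = 3 780 mm², y = 317 mm, Ī = 102 060 mm⁴.
Hole (subtracted): ⌀6, A = 28.274 mm², y = 163 mm, Ī = 63.617 mm⁴.
By symmetry the centroid is at mid-height, ȳ = 163 mm.
Transfer each piece to the horizontal centroidal axis using Ī + A·d² with d = y − 163:
  bottom flange: d = -154 mm → contributes +89 748 540 mm⁴
  web: d = 0 mm → contributes +40 648 333 mm⁴
  top flange: d = 154 mm → contributes +89 748 540 mm⁴
  hole: d = 0 mm → contributes −63.617 mm⁴
Total I = 220 145 350 mm⁴.

I_x ≈ 2.20 × 10⁸ mm⁴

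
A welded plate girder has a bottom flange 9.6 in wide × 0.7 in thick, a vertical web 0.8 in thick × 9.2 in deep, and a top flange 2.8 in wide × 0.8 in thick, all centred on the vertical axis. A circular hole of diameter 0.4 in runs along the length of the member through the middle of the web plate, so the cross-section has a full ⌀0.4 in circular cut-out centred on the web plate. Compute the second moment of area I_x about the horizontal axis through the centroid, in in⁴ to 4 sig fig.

I_x ≈ 242.9 in⁴

Decompose the section into non-overlapping parts with the origin at the bottom-left of its bounding rectangle.
Bottom plate: 9.6 × 0.7, A = 6.72 in², y = 0.35 in, Ī = 0.2744 in⁴.
Web plate: 0.8 × 9.2, A = 7.36 in², y = 5.3 in, Ī = 51.9125 in⁴.
Top plate: 2.8 × 0.8, A = 2.24 in², y = 10.3 in, Ī = 0.119467 in⁴.
Hole (subtracted): ⌀0.4, A = 0.125664 in², y = 5.3 in, Ī = 0.00125664 in⁴.
Centroid: ȳ = ΣA·y / ΣA = 3.93755 in.
Transfer each piece to the horizontal axis through the centroid using Ī + A·d² with d = y − 3.93755:
  bottom plate: d = -3.58755 in → contributes +86.7642 in⁴
  web plate: d = 1.36245 in → contributes +65.5747 in⁴
  top plate: d = 6.36245 in → contributes +90.7964 in⁴
  hole: d = 1.36245 in → contributes −0.234523 in⁴
Total I = 242.901 in⁴.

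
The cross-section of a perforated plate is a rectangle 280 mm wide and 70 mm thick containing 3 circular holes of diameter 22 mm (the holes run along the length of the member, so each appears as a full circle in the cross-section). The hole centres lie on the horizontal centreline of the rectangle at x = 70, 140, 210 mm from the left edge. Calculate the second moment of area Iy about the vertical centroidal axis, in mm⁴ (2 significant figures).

Treat the section as a set of non-overlapping primitives; coordinates are from the bounding-box lower-left.
Plate: 280 × 70, A = 19 600 mm², x = 140 mm, Ī = 128 053 333 mm⁴.
Hole 1 (subtracted): ⌀22, A = 380.1 mm², x = 70 mm, Ī = 11 499 mm⁴.
Hole 2 (subtracted): ⌀22, A = 380.1 mm², x = 140 mm, Ī = 11 499 mm⁴.
Hole 3 (subtracted): ⌀22, A = 380.1 mm², x = 210 mm, Ī = 11 499 mm⁴.
By symmetry the centroid is at mid-width, x̄ = 140 mm.
Transfer each piece to the vertical centroidal axis using Ī + A·d² with d = x − 140:
  plate: d = 0 mm → contributes +128 053 333 mm⁴
  hole 1: d = -70 mm → contributes −1 874 149 mm⁴
  hole 2: d = 0 mm → contributes −11 499 mm⁴
  hole 3: d = 70 mm → contributes −1 874 149 mm⁴
Total I = 124 293 536 mm⁴.

Iy ≈ 1.2 × 10⁸ mm⁴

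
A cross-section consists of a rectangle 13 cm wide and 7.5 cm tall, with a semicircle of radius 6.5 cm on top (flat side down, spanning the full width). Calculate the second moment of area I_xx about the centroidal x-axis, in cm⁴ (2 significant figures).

Treat the section as a set of non-overlapping primitives; coordinates are from the bounding-box lower-left.
Rectangular body: 13 × 7.5, A = 97.5 cm², y = 3.75 cm, Ī = 457 cm⁴.
Semicircular cap: semicircle r = 6.5, A = 66.37 cm², y = 10.26 cm, Ī = 195.9 cm⁴.
Centroid: ȳ = ΣA·y / ΣA = 6.386 cm.
Transfer each piece to the centroidal x-axis using Ī + A·d² with d = y − 6.386:
  rectangular body: d = -2.636 cm → contributes +1 135 cm⁴
  semicircular cap: d = 3.873 cm → contributes +1 191 cm⁴
Total I = 2 326 cm⁴.

I_xx ≈ 2300 cm⁴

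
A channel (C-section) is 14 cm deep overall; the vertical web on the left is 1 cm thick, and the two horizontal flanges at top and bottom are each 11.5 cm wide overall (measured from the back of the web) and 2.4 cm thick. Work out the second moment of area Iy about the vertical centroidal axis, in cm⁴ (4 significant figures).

Decompose the section into non-overlapping parts with the origin at the bottom-left of its bounding rectangle.
Web: 1 × 14, A = 14 cm², x = 0.5 cm, Ī = 1.16667 cm⁴.
Top flange (beyond web): 10.5 × 2.4, A = 25.2 cm², x = 6.25 cm, Ī = 231.525 cm⁴.
Bottom flange (beyond web): 10.5 × 2.4, A = 25.2 cm², x = 6.25 cm, Ī = 231.525 cm⁴.
Centroid: x̄ = ΣA·x / ΣA = 5 cm.
Transfer each piece to the vertical centroidal axis using Ī + A·d² with d = x − 5:
  web: d = -4.5 cm → contributes +284.667 cm⁴
  top flange (beyond web): d = 1.25 cm → contributes +270.9 cm⁴
  bottom flange (beyond web): d = 1.25 cm → contributes +270.9 cm⁴
Total I = 826.467 cm⁴.

Iy ≈ 826.5 cm⁴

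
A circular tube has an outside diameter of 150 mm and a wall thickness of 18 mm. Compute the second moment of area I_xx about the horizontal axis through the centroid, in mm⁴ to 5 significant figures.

I_xx ≈ 1.6560 × 10⁷ mm⁴

Split into non-overlapping primitives; take the origin at the lower-left of the bounding box.
Outer circle: ⌀150, A = 17671.46 mm², y = 75 mm, Ī = 24 850 489 mm⁴.
Bore (subtracted): ⌀114, A = 10207.03 mm², y = 75 mm, Ī = 8 290 664 mm⁴.
By symmetry the centroid is at mid-height, ȳ = 75 mm.
All pieces are centred on the horizontal axis through the centroid, so I = ΣĪ (holes subtracted) = 16 559 825 mm⁴.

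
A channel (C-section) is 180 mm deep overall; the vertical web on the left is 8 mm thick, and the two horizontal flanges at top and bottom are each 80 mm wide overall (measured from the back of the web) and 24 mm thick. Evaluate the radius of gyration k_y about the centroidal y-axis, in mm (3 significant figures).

k_y ≈ 25.3 mm

Decompose the section into non-overlapping parts with the origin at the bottom-left of its bounding rectangle.
Web: 8 × 180, A = 1 440 mm², x = 4 mm, Ī = 7 680 mm⁴.
Top flange (beyond web): 72 × 24, A = 1 728 mm², x = 44 mm, Ī = 746 496 mm⁴.
Bottom flange (beyond web): 72 × 24, A = 1 728 mm², x = 44 mm, Ī = 746 496 mm⁴.
Centroid: x̄ = ΣA·x / ΣA = 32.235 mm.
Transfer each piece to the centroidal y-axis using Ī + A·d² with d = x − 32.235:
  web: d = -28.235 mm → contributes +1 155 694 mm⁴
  top flange (beyond web): d = 11.765 mm → contributes +985 666 mm⁴
  bottom flange (beyond web): d = 11.765 mm → contributes +985 666 mm⁴
Total I = 3 127 025 mm⁴.
Radius of gyration: k = √(I/A) = √(3 127 025 / 4 896) = 25.272 mm.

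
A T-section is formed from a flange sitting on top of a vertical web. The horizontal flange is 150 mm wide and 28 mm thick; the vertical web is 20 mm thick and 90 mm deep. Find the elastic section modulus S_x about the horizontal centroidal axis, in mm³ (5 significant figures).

Decompose the section into non-overlapping parts with the origin at the bottom-left of its bounding rectangle.
Flange: 150 × 28, A = 4 200 mm², y = 104 mm, Ī = 274 400 mm⁴.
Web: 20 × 90, A = 1 800 mm², y = 45 mm, Ī = 1 215 000 mm⁴.
Centroid: ȳ = ΣA·y / ΣA = 86.3 mm.
Transfer each piece to the horizontal centroidal axis using Ī + A·d² with d = y − 86.3:
  flange: d = 17.7 mm → contributes +1 590 218 mm⁴
  web: d = -41.3 mm → contributes +4 285 242 mm⁴
Total I = 5 875 460 mm⁴.
Extreme fibre distance c = 86.3 mm; S = I/c = 68081.81 mm³.

S_x ≈ 6.8082 × 10⁴ mm³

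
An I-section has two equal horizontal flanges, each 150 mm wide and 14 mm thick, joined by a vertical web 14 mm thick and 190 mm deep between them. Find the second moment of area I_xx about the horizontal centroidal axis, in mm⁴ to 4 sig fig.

I_xx ≈ 5.177 × 10⁷ mm⁴

Break the section into simple shapes (no overlaps), measuring from the bottom-left corner of the bounding box.
Bottom flange: 150 × 14, A = 2 100 mm², y = 7 mm, Ī = 34 300 mm⁴.
Web: 14 × 190, A = 2 660 mm², y = 109 mm, Ī = 8 002 167 mm⁴.
Top flange: 150 × 14, A = 2 100 mm², y = 211 mm, Ī = 34 300 mm⁴.
By symmetry the centroid is at mid-height, ȳ = 109 mm.
Transfer each piece to the horizontal centroidal axis using Ī + A·d² with d = y − 109:
  bottom flange: d = -102 mm → contributes +21 882 700 mm⁴
  web: d = 0 mm → contributes +8 002 167 mm⁴
  top flange: d = 102 mm → contributes +21 882 700 mm⁴
Total I = 51 767 567 mm⁴.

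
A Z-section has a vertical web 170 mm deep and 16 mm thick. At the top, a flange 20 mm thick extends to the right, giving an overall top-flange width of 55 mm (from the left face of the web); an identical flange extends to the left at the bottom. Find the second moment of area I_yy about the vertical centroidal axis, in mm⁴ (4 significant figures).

I_yy ≈ 1.436 × 10⁶ mm⁴

Decompose the section into non-overlapping parts with the origin at the bottom-left of its bounding rectangle.
Web: 16 × 170, A = 2 720 mm², x = 47 mm, Ī = 58026.7 mm⁴.
Top flange (beyond web): 39 × 20, A = 780 mm², x = 74.5 mm, Ī = 98 865 mm⁴.
Bottom flange (beyond web): 39 × 20, A = 780 mm², x = 19.5 mm, Ī = 98 865 mm⁴.
Centroid: x̄ = ΣA·x / ΣA = 47 mm.
Transfer each piece to the vertical centroidal axis using Ī + A·d² with d = x − 47:
  web: d = 0 mm → contributes +58026.7 mm⁴
  top flange (beyond web): d = 27.5 mm → contributes +688 740 mm⁴
  bottom flange (beyond web): d = -27.5 mm → contributes +688 740 mm⁴
Total I = 1 435 507 mm⁴.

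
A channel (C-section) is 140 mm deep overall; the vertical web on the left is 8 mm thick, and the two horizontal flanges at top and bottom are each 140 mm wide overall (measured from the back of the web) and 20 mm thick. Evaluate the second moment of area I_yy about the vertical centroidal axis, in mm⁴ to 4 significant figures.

I_yy ≈ 1.220 × 10⁷ mm⁴

Decompose the section into non-overlapping parts with the origin at the bottom-left of its bounding rectangle.
Web: 8 × 140, A = 1 120 mm², x = 4 mm, Ī = 5973.33 mm⁴.
Top flange (beyond web): 132 × 20, A = 2 640 mm², x = 74 mm, Ī = 3 833 280 mm⁴.
Bottom flange (beyond web): 132 × 20, A = 2 640 mm², x = 74 mm, Ī = 3 833 280 mm⁴.
Centroid: x̄ = ΣA·x / ΣA = 61.75 mm.
Transfer each piece to the vertical centroidal axis using Ī + A·d² with d = x − 61.75:
  web: d = -57.75 mm → contributes +3 741 243 mm⁴
  top flange (beyond web): d = 12.25 mm → contributes +4 229 445 mm⁴
  bottom flange (beyond web): d = 12.25 mm → contributes +4 229 445 mm⁴
Total I = 12 200 133 mm⁴.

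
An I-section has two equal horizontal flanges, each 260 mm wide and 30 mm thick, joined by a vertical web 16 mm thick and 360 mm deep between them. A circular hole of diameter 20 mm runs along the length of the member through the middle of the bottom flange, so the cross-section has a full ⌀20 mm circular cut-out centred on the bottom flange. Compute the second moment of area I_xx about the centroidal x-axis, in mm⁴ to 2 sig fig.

Split into non-overlapping primitives; take the origin at the lower-left of the bounding box.
Bottom flange: 260 × 30, A = 7 800 mm², y = 15 mm, Ī = 585 000 mm⁴.
Web: 16 × 360, A = 5 760 mm², y = 210 mm, Ī = 62 208 000 mm⁴.
Top flange: 260 × 30, A = 7 800 mm², y = 405 mm, Ī = 585 000 mm⁴.
Hole (subtracted): ⌀20, A = 314.2 mm², y = 15 mm, Ī = 7 854 mm⁴.
Centroid: ȳ = ΣA·y / ΣA = 212.9 mm.
Transfer each piece to the centroidal x-axis using Ī + A·d² with d = y − 212.9:
  bottom flange: d = -197.9 mm → contributes +306 100 862 mm⁴
  web: d = -2.911 mm → contributes +62 256 804 mm⁴
  top flange: d = 192.1 mm → contributes +288 391 317 mm⁴
  hole: d = -197.9 mm → contributes −12 313 064 mm⁴
Total I = 644 435 919 mm⁴.

I_xx ≈ 6.4 × 10⁸ mm⁴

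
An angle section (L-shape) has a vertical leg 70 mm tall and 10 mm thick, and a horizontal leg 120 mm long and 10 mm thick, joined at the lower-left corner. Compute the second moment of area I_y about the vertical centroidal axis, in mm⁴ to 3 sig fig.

I_y ≈ 2.66 × 10⁶ mm⁴

Treat the section as a set of non-overlapping primitives; coordinates are from the bounding-box lower-left.
Vertical leg: 10 × 70, A = 700 mm², x = 5 mm, Ī = 5833.3 mm⁴.
Horizontal leg (remainder): 110 × 10, A = 1 100 mm², x = 65 mm, Ī = 1 109 167 mm⁴.
Centroid: x̄ = ΣA·x / ΣA = 41.667 mm.
Transfer each piece to the vertical centroidal axis using Ī + A·d² with d = x − 41.667:
  vertical leg: d = -36.667 mm → contributes +946 944 mm⁴
  horizontal leg (remainder): d = 23.333 mm → contributes +1 708 056 mm⁴
Total I = 2 655 000 mm⁴.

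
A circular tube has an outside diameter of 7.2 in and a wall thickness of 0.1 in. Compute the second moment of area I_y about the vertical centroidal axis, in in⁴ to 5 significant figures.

I_y ≈ 14.058 in⁴

Decompose the section into non-overlapping parts with the origin at the bottom-left of its bounding rectangle.
Outer circle: ⌀7.2, A = 40.71504 in², x = 3.6 in, Ī = 131.9167 in⁴.
Bore (subtracted): ⌀7, A = 38.48451 in², x = 3.6 in, Ī = 117.8588 in⁴.
By symmetry the centroid is at mid-width, x̄ = 3.6 in.
All pieces are centred on the vertical centroidal axis, so I = ΣĪ (holes subtracted) = 14.05792 in⁴.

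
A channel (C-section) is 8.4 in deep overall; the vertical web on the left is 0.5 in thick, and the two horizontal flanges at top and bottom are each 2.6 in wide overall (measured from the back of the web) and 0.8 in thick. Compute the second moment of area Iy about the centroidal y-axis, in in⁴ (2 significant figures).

Iy ≈ 4.5 in⁴

Decompose the section into non-overlapping parts with the origin at the bottom-left of its bounding rectangle.
Web: 0.5 × 8.4, A = 4.2 in², x = 0.25 in, Ī = 0.0875 in⁴.
Top flange (beyond web): 2.1 × 0.8, A = 1.68 in², x = 1.55 in, Ī = 0.6174 in⁴.
Bottom flange (beyond web): 2.1 × 0.8, A = 1.68 in², x = 1.55 in, Ī = 0.6174 in⁴.
Centroid: x̄ = ΣA·x / ΣA = 0.8278 in.
Transfer each piece to the centroidal y-axis using Ī + A·d² with d = x − 0.8278:
  web: d = -0.5778 in → contributes +1.49 in⁴
  top flange (beyond web): d = 0.7222 in → contributes +1.494 in⁴
  bottom flange (beyond web): d = 0.7222 in → contributes +1.494 in⁴
Total I = 4.477 in⁴.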